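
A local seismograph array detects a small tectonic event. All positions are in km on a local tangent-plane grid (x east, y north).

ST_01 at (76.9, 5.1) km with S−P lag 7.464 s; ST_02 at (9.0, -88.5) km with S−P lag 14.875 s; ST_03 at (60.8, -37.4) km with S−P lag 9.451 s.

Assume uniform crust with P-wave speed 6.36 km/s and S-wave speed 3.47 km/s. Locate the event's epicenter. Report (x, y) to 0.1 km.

Distance from S−P lag: d = Δt · v_P v_S / (v_P − v_S) = Δt · (6.36·3.47)/(6.36−3.47) ≈ 7.6364·Δt.
So d_ST_01 = 57.00, d_ST_02 = 113.59, d_ST_03 = 72.17 km.
Circle about each station: (x − 76.9)² + (y − 5.1)² = 57.00²; (x − 9.0)² + (y + 88.5)² = 113.59²; (x − 60.8)² + (y + 37.4)² = 72.17².
Subtracting the ST_01 equation from the ST_02 and ST_03 equations removes the quadratic terms:
-135.8 x − 187.2 y = -7680.06
-32.2 x − 85.0 y = -2803.73
Solving the 2×2 system: x ≈ 23.2, y ≈ 24.2 km.

(23.2, 24.2)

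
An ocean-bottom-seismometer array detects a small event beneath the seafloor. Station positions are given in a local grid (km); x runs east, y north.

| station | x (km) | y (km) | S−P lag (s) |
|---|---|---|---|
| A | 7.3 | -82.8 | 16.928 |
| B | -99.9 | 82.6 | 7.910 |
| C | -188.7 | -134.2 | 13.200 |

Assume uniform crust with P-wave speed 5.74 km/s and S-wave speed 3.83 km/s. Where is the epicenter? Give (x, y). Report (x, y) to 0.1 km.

-161.1 km east, 15.2 km north

Distance from S−P lag: d = Δt · v_P v_S / (v_P − v_S) = Δt · (5.74·3.83)/(5.74−3.83) ≈ 11.5101·Δt.
So d_A = 194.84, d_B = 91.04, d_C = 151.93 km.
Circle about each station: (x − 7.3)² + (y + 82.8)² = 194.84²; (x + 99.9)² + (y − 82.6)² = 91.04²; (x + 188.7)² + (y + 134.2)² = 151.93².
Subtracting pairs of circle equations eliminates x²+y² and gives linear equations (the radical axes):
-214.4 x + 330.8 y = 39567.98
-392.0 x − 102.8 y = 61588.10
Solving the 2×2 system: x ≈ -161.1, y ≈ 15.2 km.
Check against A (with the unrounded x, y): √((x − 7.3)²+(y + 82.8)²) = 194.84 ≈ 194.84 km. ✓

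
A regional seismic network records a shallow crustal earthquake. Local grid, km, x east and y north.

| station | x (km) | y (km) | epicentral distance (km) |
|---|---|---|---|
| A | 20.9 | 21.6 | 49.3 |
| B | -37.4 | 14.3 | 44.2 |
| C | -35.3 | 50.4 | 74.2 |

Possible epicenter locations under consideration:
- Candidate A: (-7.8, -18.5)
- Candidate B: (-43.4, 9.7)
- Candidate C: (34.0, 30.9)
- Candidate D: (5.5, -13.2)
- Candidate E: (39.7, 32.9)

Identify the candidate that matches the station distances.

Candidate A

For each candidate, compare |candidate − station| to the reported distance:
Candidate A: residuals A 0.0, B 0.0, C 0.0 → max 0.0 km
Candidate B: residuals A 16.1, B 36.6, C 32.7 → max 36.6 km
Candidate C: residuals A 33.2, B 29.1, C 2.2 → max 33.2 km
Candidate D: residuals A 11.2, B 6.8, C 1.4 → max 11.2 km
Candidate E: residuals A 27.4, B 35.1, C 2.8 → max 35.1 km
Only Candidate A has all residuals ≈ 0.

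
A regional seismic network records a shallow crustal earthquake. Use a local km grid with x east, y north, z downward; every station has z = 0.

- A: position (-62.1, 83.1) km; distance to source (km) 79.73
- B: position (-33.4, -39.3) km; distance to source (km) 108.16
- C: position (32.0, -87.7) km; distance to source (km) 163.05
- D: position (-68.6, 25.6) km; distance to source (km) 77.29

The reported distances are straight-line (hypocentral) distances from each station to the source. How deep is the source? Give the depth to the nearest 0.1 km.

Each station gives a sphere (x−x_i)² + (y−y_i)² + z² = d_i² (stations at z=0).
Subtracting the A sphere from B and C: z² cancels, leaving linear equations in x and y:
57.4 x − 244.8 y = -13443.68
188.2 x − 341.6 y = -22275.16
Solving: x ≈ -32.520, y ≈ 47.292 km (keep extra digits for the depth step; rounded: -32.5, 47.3).
Then from the A sphere: z² = 79.73² − (x + 62.1)² − (y − 83.1)² with x = -32.520, y = 47.292, so z ≈ 64.805 ≈ 64.8 km.
Check against D (with the unrounded solution): distance 77.28 ≈ 77.29 km. ✓

z ≈ 64.8 km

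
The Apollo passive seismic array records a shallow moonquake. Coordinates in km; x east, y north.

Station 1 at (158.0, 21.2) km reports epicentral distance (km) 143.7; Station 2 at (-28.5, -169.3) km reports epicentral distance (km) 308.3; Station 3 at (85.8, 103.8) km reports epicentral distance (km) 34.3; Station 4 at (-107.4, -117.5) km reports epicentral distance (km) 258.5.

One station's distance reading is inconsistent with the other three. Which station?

Solve using three stations at a time. Using Station 1, Station 2, Station 3 (subtract circle equations pairwise → linear system) gives (x, y) ≈ (59.8, 126.1).
Distances from that point to each station vs reported:
  Station 1: calculated 143.7 vs reported 143.7 → residual 0.0 km
  Station 2: calculated 308.3 vs reported 308.3 → residual 0.0 km
  Station 3: calculated 34.3 vs reported 34.3 → residual 0.0 km
  Station 4: calculated 295.4 vs reported 258.5 → residual 36.9 km
Station 1, Station 2, Station 3 are mutually consistent (residuals ≈ 0); Station 4 is off by 36.9 km.

Station 4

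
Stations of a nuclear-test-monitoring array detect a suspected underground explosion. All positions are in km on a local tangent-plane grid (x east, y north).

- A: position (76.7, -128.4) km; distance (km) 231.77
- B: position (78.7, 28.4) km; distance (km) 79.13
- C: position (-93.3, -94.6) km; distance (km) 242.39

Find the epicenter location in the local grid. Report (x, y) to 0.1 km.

(48.9, 101.7)

Circle about each station: (x − 76.7)² + (y + 128.4)² = 231.77²; (x − 78.7)² + (y − 28.4)² = 79.13²; (x + 93.3)² + (y + 94.6)² = 242.39².
Subtracting the A equation from the B and C equations removes the quadratic terms:
4.0 x + 313.6 y = 32086.58
-340.0 x + 67.6 y = -9750.98
Solving the 2×2 system: x ≈ 48.9, y ≈ 101.7 km.
Check against A (with the unrounded x, y): √((x − 76.7)²+(y + 128.4)²) = 231.77 ≈ 231.77 km. ✓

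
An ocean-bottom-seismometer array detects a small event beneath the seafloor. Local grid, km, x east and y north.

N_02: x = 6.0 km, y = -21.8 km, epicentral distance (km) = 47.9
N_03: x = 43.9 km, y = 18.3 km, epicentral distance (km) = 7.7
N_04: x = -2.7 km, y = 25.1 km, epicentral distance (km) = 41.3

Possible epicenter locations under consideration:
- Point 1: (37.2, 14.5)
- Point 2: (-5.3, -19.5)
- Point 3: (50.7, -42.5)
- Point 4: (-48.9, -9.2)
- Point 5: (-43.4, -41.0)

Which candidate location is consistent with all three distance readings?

For each candidate, compare |candidate − station| to the reported distance:
Point 1: residuals N_02 0.0, N_03 0.0, N_04 0.0 → max 0.0 km
Point 2: residuals N_02 36.4, N_03 54.3, N_04 3.4 → max 54.3 km
Point 3: residuals N_02 1.4, N_03 53.5, N_04 44.8 → max 53.5 km
Point 4: residuals N_02 8.4, N_03 89.1, N_04 16.2 → max 89.1 km
Point 5: residuals N_02 5.1, N_03 97.8, N_04 36.3 → max 97.8 km
Only Point 1 has all residuals ≈ 0.

Point 1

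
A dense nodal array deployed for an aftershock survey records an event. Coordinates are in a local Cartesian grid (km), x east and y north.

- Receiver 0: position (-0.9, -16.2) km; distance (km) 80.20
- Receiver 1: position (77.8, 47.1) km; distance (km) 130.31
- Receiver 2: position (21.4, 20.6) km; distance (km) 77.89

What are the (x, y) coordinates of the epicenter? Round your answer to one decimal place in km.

Circle about each station: (x + 0.9)² + (y + 16.2)² = 80.20²; (x − 77.8)² + (y − 47.1)² = 130.31²; (x − 21.4)² + (y − 20.6)² = 77.89².
Subtracting the Receiver 0 equation from the Receiver 1 and Receiver 2 equations removes the quadratic terms:
157.4 x + 126.6 y = -2540.66
44.6 x + 73.6 y = 984.26
Solving the 2×2 system: x ≈ -52.5, y ≈ 45.2 km.
Check against Receiver 0 (with the unrounded x, y): √((x + 0.9)²+(y + 16.2)²) = 80.16 ≈ 80.20 km. ✓

(-52.5, 45.2)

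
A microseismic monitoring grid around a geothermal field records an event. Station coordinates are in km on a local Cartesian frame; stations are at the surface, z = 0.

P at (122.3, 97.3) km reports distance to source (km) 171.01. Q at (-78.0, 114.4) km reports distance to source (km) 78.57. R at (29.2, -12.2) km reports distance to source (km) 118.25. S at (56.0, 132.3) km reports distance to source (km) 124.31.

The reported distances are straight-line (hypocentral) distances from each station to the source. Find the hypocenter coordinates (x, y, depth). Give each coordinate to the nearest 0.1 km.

(-38.5, 70.0, 51.4)

Each station gives a sphere (x−x_i)² + (y−y_i)² + z² = d_i² (stations at z=0).
Subtracting the P sphere from Q and R: z² cancels, leaving linear equations in x and y:
-400.6 x + 34.2 y = 17817.96
-186.2 x − 219.0 y = -8161.74
Solving: x ≈ -38.502, y ≈ 70.004 km (keep extra digits for the depth step; rounded: -38.5, 70.0).
Then from the P sphere: z² = 171.01² − (x − 122.3)² − (y − 97.3)² with x = -38.502, y = 70.004, so z ≈ 51.401 ≈ 51.4 km.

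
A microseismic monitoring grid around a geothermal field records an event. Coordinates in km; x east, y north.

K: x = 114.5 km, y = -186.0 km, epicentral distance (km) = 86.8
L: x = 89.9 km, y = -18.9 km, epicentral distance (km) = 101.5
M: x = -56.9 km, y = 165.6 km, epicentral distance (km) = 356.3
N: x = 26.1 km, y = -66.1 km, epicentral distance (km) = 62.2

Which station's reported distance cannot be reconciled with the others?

M

Solve using three stations at a time. Using K, L, N (subtract circle equations pairwise → linear system) gives (x, y) ≈ (62.4, -116.6).
Distances from that point to each station vs reported:
  K: calculated 86.8 vs reported 86.8 → residual 0.0 km
  L: calculated 101.5 vs reported 101.5 → residual 0.0 km
  M: calculated 306.4 vs reported 356.3 → residual 49.9 km
  N: calculated 62.2 vs reported 62.2 → residual 0.0 km
K, L, N are mutually consistent (residuals ≈ 0); M is off by 49.9 km.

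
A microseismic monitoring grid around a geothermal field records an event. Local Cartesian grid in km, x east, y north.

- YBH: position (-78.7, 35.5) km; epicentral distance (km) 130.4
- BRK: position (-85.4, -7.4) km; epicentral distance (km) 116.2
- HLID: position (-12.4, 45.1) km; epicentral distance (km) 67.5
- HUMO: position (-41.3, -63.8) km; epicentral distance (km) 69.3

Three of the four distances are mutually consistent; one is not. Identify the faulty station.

HLID

Solve using three stations at a time. Using YBH, BRK, HUMO (subtract circle equations pairwise → linear system) gives (x, y) ≈ (25.2, -43.5).
Distances from that point to each station vs reported:
  YBH: calculated 130.5 vs reported 130.4 → residual 0.1 km
  BRK: calculated 116.3 vs reported 116.2 → residual 0.1 km
  HLID: calculated 96.2 vs reported 67.5 → residual 28.7 km
  HUMO: calculated 69.5 vs reported 69.3 → residual 0.2 km
YBH, BRK, HUMO are mutually consistent (residuals ≈ 0); HLID is off by 28.7 km.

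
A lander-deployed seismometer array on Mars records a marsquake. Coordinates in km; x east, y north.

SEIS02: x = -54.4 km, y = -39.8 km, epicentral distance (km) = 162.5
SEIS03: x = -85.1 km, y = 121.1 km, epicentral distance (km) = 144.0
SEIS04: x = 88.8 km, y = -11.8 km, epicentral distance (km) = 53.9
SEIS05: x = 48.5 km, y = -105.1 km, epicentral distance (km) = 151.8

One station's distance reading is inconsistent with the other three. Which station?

Solve using three stations at a time. Using SEIS02, SEIS04, SEIS05 (subtract circle equations pairwise → linear system) gives (x, y) ≈ (86.0, 42.0).
Distances from that point to each station vs reported:
  SEIS02: calculated 162.5 vs reported 162.5 → residual 0.0 km
  SEIS03: calculated 188.5 vs reported 144.0 → residual 44.5 km
  SEIS04: calculated 53.8 vs reported 53.9 → residual 0.1 km
  SEIS05: calculated 151.8 vs reported 151.8 → residual 0.0 km
SEIS02, SEIS04, SEIS05 are mutually consistent (residuals ≈ 0); SEIS03 is off by 44.5 km.

SEIS03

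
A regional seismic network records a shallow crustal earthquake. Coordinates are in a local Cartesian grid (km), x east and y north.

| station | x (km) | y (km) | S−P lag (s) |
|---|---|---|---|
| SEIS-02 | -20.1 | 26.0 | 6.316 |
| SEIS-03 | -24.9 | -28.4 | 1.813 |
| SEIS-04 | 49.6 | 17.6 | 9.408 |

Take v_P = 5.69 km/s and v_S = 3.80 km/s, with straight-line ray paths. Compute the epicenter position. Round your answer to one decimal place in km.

Distance from S−P lag: d = Δt · v_P v_S / (v_P − v_S) = Δt · (5.69·3.80)/(5.69−3.80) ≈ 11.4402·Δt.
So d_SEIS-02 = 72.26, d_SEIS-03 = 20.74, d_SEIS-04 = 107.63 km.
Circle about each station: (x + 20.1)² + (y − 26.0)² = 72.26²; (x + 24.9)² + (y + 28.4)² = 20.74²; (x − 49.6)² + (y − 17.6)² = 107.63².
Subtracting the SEIS-02 equation from the SEIS-03 and SEIS-04 equations removes the quadratic terms:
-9.6 x − 108.8 y = 5137.92
139.4 x − 16.8 y = -4672.80
Solving the 2×2 system: x ≈ -38.8, y ≈ -43.8 km.

-38.8 km east, -43.8 km north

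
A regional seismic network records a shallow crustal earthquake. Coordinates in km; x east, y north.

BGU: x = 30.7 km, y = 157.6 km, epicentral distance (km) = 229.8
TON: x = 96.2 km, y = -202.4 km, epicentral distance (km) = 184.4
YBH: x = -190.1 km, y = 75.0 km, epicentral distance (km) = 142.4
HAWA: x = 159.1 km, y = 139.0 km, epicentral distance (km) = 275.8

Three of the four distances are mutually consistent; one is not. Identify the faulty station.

YBH

Solve using three stations at a time. Using BGU, TON, HAWA (subtract circle equations pairwise → linear system) gives (x, y) ≈ (-26.6, -64.9).
Distances from that point to each station vs reported:
  BGU: calculated 229.7 vs reported 229.8 → residual 0.1 km
  TON: calculated 184.3 vs reported 184.4 → residual 0.1 km
  YBH: calculated 215.2 vs reported 142.4 → residual 72.8 km
  HAWA: calculated 275.8 vs reported 275.8 → residual 0.0 km
BGU, TON, HAWA are mutually consistent (residuals ≈ 0); YBH is off by 72.8 km.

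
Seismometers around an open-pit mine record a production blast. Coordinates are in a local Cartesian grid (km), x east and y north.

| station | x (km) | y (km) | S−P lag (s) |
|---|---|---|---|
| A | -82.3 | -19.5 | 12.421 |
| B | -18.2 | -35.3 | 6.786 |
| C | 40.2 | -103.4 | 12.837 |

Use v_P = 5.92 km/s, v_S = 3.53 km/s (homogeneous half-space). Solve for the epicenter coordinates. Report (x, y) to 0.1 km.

Distance from S−P lag: d = Δt · v_P v_S / (v_P − v_S) = Δt · (5.92·3.53)/(5.92−3.53) ≈ 8.7438·Δt.
So d_A = 108.61, d_B = 59.34, d_C = 112.24 km.
Circle about each station: (x + 82.3)² + (y + 19.5)² = 108.61²; (x + 18.2)² + (y + 35.3)² = 59.34²; (x − 40.2)² + (y + 103.4)² = 112.24².
Subtracting the A equation from the B and C equations removes the quadratic terms:
128.2 x − 31.6 y = 2698.69
245.0 x − 167.8 y = 4352.37
Solving the 2×2 system: x ≈ 22.9, y ≈ 7.5 km.
Check against A (with the unrounded x, y): √((x + 82.3)²+(y + 19.5)²) = 108.61 ≈ 108.61 km. ✓

22.9 km east, 7.5 km north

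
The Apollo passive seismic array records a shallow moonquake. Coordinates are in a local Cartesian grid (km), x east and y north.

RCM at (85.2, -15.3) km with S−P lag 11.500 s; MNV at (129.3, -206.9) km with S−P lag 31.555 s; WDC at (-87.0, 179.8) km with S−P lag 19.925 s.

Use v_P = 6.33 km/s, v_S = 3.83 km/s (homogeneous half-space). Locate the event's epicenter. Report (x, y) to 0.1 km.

Distance from S−P lag: d = Δt · v_P v_S / (v_P − v_S) = Δt · (6.33·3.83)/(6.33−3.83) ≈ 9.6976·Δt.
So d_RCM = 111.52, d_MNV = 306.01, d_WDC = 193.22 km.
Circle about each station: (x − 85.2)² + (y + 15.3)² = 111.52²; (x − 129.3)² + (y + 206.9)² = 306.01²; (x + 87.0)² + (y − 179.8)² = 193.22².
Subtracting the RCM equation from the MNV and WDC equations removes the quadratic terms:
88.2 x − 383.2 y = -29172.44
-344.4 x + 390.2 y = 7506.65
Solving the 2×2 system: x ≈ 87.2, y ≈ 96.2 km.
Check against RCM (with the unrounded x, y): √((x − 85.2)²+(y + 15.3)²) = 111.52 ≈ 111.52 km. ✓

(87.2, 96.2)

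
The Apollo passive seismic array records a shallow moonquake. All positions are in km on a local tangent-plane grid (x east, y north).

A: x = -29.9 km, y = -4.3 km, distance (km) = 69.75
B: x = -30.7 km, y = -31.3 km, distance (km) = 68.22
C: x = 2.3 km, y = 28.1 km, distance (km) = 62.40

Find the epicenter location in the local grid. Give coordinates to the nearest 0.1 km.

x ≈ 37.1 km, y ≈ -23.7 km

Circle about each station: (x + 29.9)² + (y + 4.3)² = 69.75²; (x + 30.7)² + (y + 31.3)² = 68.22²; (x − 2.3)² + (y − 28.1)² = 62.40².
Subtracting the A equation from the B and C equations removes the quadratic terms:
-1.6 x − 54.0 y = 1220.77
64.4 x + 64.8 y = 853.70
Solving the 2×2 system: x ≈ 37.1, y ≈ -23.7 km.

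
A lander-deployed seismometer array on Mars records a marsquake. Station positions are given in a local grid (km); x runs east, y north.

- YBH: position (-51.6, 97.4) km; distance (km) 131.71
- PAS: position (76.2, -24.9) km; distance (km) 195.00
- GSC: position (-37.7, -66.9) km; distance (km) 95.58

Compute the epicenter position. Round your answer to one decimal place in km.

(-118.6, -16.0)

Circle about each station: (x + 51.6)² + (y − 97.4)² = 131.71²; (x − 76.2)² + (y + 24.9)² = 195.00²; (x + 37.7)² + (y + 66.9)² = 95.58².
Subtracting pairs of circle equations eliminates x²+y² and gives linear equations (the radical axes):
255.6 x − 244.6 y = -26400.35
27.8 x − 328.6 y = 1959.57
Solving the 2×2 system: x ≈ -118.6, y ≈ -16.0 km.
Check against YBH (with the unrounded x, y): √((x + 51.6)²+(y − 97.4)²) = 131.71 ≈ 131.71 km. ✓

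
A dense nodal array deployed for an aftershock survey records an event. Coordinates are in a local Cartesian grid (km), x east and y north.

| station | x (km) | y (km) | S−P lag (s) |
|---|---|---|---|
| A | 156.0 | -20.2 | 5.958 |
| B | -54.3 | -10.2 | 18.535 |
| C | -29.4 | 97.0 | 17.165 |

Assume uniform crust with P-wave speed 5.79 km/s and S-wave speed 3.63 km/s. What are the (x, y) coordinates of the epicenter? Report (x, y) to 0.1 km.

Distance from S−P lag: d = Δt · v_P v_S / (v_P − v_S) = Δt · (5.79·3.63)/(5.79−3.63) ≈ 9.7304·Δt.
So d_A = 57.97, d_B = 180.35, d_C = 167.02 km.
Circle about each station: (x − 156.0)² + (y + 20.2)² = 57.97²; (x + 54.3)² + (y + 10.2)² = 180.35²; (x + 29.4)² + (y − 97.0)² = 167.02².
Subtracting the A equation from the B and C equations removes the quadratic terms:
-420.6 x + 20.0 y = -50857.11
-370.8 x + 234.4 y = -39005.84
Solving the 2×2 system: x ≈ 122.2, y ≈ 26.9 km.

(122.2, 26.9)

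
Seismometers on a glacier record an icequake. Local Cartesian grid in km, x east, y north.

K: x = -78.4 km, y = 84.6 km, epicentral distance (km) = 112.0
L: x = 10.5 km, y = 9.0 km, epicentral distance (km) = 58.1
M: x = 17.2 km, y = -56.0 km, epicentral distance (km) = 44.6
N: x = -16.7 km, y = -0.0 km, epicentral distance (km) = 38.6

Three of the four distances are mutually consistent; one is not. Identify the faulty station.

K

Solve using three stations at a time. Using L, M, N (subtract circle equations pairwise → linear system) gives (x, y) ≈ (-23.7, -38.0).
Distances from that point to each station vs reported:
  K: calculated 134.3 vs reported 112.0 → residual 22.3 km
  L: calculated 58.1 vs reported 58.1 → residual 0.0 km
  M: calculated 44.7 vs reported 44.6 → residual 0.1 km
  N: calculated 38.7 vs reported 38.6 → residual 0.1 km
L, M, N are mutually consistent (residuals ≈ 0); K is off by 22.3 km.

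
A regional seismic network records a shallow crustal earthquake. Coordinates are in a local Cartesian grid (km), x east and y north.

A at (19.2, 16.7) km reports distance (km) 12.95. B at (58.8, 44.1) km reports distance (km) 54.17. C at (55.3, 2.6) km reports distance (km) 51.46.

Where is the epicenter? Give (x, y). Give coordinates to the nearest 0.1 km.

(8.5, 24.0)

Circle about each station: (x − 19.2)² + (y − 16.7)² = 12.95²; (x − 58.8)² + (y − 44.1)² = 54.17²; (x − 55.3)² + (y − 2.6)² = 51.46².
Subtracting the A equation from the B and C equations removes the quadratic terms:
79.2 x + 54.8 y = 1988.03
72.2 x − 28.2 y = -63.11
Solving the 2×2 system: x ≈ 8.5, y ≈ 24.0 km.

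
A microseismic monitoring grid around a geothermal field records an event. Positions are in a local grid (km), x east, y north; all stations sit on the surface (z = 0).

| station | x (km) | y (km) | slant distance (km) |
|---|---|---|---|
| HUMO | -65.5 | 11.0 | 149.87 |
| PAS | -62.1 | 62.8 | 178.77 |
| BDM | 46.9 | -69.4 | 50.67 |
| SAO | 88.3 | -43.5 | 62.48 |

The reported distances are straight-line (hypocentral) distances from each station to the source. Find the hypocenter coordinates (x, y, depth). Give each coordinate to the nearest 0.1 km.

(55.3, -62.6, 49.5)

Each station gives a sphere (x−x_i)² + (y−y_i)² + z² = d_i² (stations at z=0).
Subtracting the HUMO sphere from PAS and BDM: z² cancels, leaving linear equations in x and y:
6.8 x + 103.6 y = -6108.70
224.8 x − 160.8 y = 22498.29
Solving: x ≈ 55.307, y ≈ -62.594 km (keep extra digits for the depth step; rounded: 55.3, -62.6).
Then from the HUMO sphere: z² = 149.87² − (x + 65.5)² − (y − 11.0)² with x = 55.307, y = -62.594, so z ≈ 49.504 ≈ 49.5 km.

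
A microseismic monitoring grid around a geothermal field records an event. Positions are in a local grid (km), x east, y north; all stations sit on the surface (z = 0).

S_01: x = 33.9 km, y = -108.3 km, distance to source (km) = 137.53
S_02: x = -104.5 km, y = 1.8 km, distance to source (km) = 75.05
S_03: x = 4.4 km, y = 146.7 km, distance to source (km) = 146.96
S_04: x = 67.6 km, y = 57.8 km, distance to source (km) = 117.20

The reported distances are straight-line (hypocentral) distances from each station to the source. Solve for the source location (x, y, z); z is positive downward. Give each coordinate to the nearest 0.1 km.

x ≈ -34.8 km, y ≈ 7.7 km, depth ≈ 27.2 km

Each station gives a sphere (x−x_i)² + (y−y_i)² + z² = d_i² (stations at z=0).
Subtracting the S_01 sphere from S_02 and S_03: z² cancels, leaving linear equations in x and y:
-276.8 x + 220.2 y = 11327.39
-59.0 x + 510.0 y = 5979.41
Solving: x ≈ -34.798, y ≈ 7.699 km (keep extra digits for the depth step; rounded: -34.8, 7.7).
Then from the S_01 sphere: z² = 137.53² − (x − 33.9)² − (y + 108.3)² with x = -34.798, y = 7.699, so z ≈ 27.190 ≈ 27.2 km.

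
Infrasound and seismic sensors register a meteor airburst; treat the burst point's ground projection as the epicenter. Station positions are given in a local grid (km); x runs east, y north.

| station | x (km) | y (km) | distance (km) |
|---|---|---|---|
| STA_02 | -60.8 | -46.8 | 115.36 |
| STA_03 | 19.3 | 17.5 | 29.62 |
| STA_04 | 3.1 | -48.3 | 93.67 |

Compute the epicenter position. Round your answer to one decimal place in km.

Circle about each station: (x + 60.8)² + (y + 46.8)² = 115.36²; (x − 19.3)² + (y − 17.5)² = 29.62²; (x − 3.1)² + (y + 48.3)² = 93.67².
Subtracting pairs of circle equations eliminates x²+y² and gives linear equations (the radical axes):
160.2 x + 128.6 y = 7222.45
127.8 x − 3.0 y = 989.48
Solving the 2×2 system: x ≈ 8.8, y ≈ 45.2 km.

8.8 km east, 45.2 km north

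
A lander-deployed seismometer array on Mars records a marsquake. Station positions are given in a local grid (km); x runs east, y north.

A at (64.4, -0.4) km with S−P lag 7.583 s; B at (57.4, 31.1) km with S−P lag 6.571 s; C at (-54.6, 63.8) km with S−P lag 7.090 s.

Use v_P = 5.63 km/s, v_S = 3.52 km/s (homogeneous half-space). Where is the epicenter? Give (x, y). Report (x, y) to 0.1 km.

Distance from S−P lag: d = Δt · v_P v_S / (v_P − v_S) = Δt · (5.63·3.52)/(5.63−3.52) ≈ 9.3922·Δt.
So d_A = 71.22, d_B = 61.72, d_C = 66.59 km.
Circle about each station: (x − 64.4)² + (y + 0.4)² = 71.22²; (x − 57.4)² + (y − 31.1)² = 61.72²; (x + 54.6)² + (y − 63.8)² = 66.59².
Subtracting pairs of circle equations eliminates x²+y² and gives linear equations (the radical axes):
-14.0 x + 63.0 y = 1377.38
-238.0 x + 128.4 y = 3542.14
Solving the 2×2 system: x ≈ -3.5, y ≈ 21.1 km.

x ≈ -3.5 km, y ≈ 21.1 km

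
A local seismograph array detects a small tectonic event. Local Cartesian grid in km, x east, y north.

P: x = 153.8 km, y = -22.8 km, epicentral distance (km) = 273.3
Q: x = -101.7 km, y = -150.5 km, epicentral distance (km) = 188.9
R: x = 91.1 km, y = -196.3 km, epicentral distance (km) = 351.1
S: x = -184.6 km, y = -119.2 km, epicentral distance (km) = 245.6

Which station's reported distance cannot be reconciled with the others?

Q

Solve using three stations at a time. Using P, R, S (subtract circle equations pairwise → linear system) gives (x, y) ≈ (-87.1, 106.2).
Distances from that point to each station vs reported:
  P: calculated 273.3 vs reported 273.3 → residual 0.0 km
  Q: calculated 257.1 vs reported 188.9 → residual 68.2 km
  R: calculated 351.1 vs reported 351.1 → residual 0.0 km
  S: calculated 245.6 vs reported 245.6 → residual 0.0 km
P, R, S are mutually consistent (residuals ≈ 0); Q is off by 68.2 km.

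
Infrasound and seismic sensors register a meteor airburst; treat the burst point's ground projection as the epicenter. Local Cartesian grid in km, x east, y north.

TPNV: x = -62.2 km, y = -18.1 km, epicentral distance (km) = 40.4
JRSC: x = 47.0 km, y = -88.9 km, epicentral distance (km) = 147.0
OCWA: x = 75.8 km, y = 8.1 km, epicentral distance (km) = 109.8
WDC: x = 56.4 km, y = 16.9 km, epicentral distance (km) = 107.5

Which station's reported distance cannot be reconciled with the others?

OCWA

Solve using three stations at a time. Using TPNV, JRSC, WDC (subtract circle equations pairwise → linear system) gives (x, y) ≈ (-51.0, 20.6).
Distances from that point to each station vs reported:
  TPNV: calculated 40.3 vs reported 40.4 → residual 0.1 km
  JRSC: calculated 147.0 vs reported 147.0 → residual 0.0 km
  OCWA: calculated 127.4 vs reported 109.8 → residual 17.6 km
  WDC: calculated 107.5 vs reported 107.5 → residual 0.0 km
TPNV, JRSC, WDC are mutually consistent (residuals ≈ 0); OCWA is off by 17.6 km.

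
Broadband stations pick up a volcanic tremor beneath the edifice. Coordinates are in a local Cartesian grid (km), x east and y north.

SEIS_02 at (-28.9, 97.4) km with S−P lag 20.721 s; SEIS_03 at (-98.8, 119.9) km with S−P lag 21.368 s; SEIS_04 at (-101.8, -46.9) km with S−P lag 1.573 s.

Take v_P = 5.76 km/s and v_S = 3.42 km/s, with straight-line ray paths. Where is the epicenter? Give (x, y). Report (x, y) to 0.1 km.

Distance from S−P lag: d = Δt · v_P v_S / (v_P − v_S) = Δt · (5.76·3.42)/(5.76−3.42) ≈ 8.4185·Δt.
So d_SEIS_02 = 174.44, d_SEIS_03 = 179.89, d_SEIS_04 = 13.24 km.
Circle about each station: (x + 28.9)² + (y − 97.4)² = 174.44²; (x + 98.8)² + (y − 119.9)² = 179.89²; (x + 101.8)² + (y + 46.9)² = 13.24².
Subtracting the SEIS_02 equation from the SEIS_03 and SEIS_04 equations removes the quadratic terms:
-139.8 x + 45.0 y = 11884.38
-145.8 x − 288.6 y = 32494.90
Solving the 2×2 system: x ≈ -104.3, y ≈ -59.9 km.

-104.3 km east, -59.9 km north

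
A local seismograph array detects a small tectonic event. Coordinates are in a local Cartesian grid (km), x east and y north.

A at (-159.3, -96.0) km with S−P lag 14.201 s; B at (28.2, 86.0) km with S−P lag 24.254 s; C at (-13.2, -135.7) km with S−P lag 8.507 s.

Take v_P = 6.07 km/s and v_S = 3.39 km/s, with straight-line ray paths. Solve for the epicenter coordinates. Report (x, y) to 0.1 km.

x ≈ -51.1 km, y ≈ -82.5 km

Distance from S−P lag: d = Δt · v_P v_S / (v_P − v_S) = Δt · (6.07·3.39)/(6.07−3.39) ≈ 7.6781·Δt.
So d_A = 109.04, d_B = 186.22, d_C = 65.32 km.
Circle about each station: (x + 159.3)² + (y + 96.0)² = 109.04²; (x − 28.2)² + (y − 86.0)² = 186.22²; (x + 13.2)² + (y + 135.7)² = 65.32².
Subtracting the A equation from the B and C equations removes the quadratic terms:
375.0 x + 364.0 y = -49189.42
292.2 x − 79.4 y = -8380.74
Solving the 2×2 system: x ≈ -51.1, y ≈ -82.5 km.
Check against A (with the unrounded x, y): √((x + 159.3)²+(y + 96.0)²) = 109.04 ≈ 109.04 km. ✓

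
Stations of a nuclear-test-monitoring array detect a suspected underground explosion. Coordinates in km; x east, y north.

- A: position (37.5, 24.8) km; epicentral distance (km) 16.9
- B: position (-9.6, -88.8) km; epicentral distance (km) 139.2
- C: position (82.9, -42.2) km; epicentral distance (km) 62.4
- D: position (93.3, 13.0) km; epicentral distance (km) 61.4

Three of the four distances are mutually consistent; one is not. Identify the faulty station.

Solve using three stations at a time. Using A, B, D (subtract circle equations pairwise → linear system) gives (x, y) ≈ (39.0, 41.6).
Distances from that point to each station vs reported:
  A: calculated 16.9 vs reported 16.9 → residual 0.0 km
  B: calculated 139.2 vs reported 139.2 → residual 0.0 km
  C: calculated 94.6 vs reported 62.4 → residual 32.2 km
  D: calculated 61.4 vs reported 61.4 → residual 0.0 km
A, B, D are mutually consistent (residuals ≈ 0); C is off by 32.2 km.

C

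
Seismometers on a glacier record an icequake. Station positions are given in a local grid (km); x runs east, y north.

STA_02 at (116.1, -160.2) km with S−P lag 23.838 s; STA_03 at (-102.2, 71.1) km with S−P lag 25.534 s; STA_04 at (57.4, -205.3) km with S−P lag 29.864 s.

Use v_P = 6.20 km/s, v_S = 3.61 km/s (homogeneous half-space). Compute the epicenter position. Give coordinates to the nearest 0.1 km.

117.0 km east, 45.8 km north

Distance from S−P lag: d = Δt · v_P v_S / (v_P − v_S) = Δt · (6.20·3.61)/(6.20−3.61) ≈ 8.6417·Δt.
So d_STA_02 = 206.00, d_STA_03 = 220.66, d_STA_04 = 258.08 km.
Circle about each station: (x − 116.1)² + (y + 160.2)² = 206.00²; (x + 102.2)² + (y − 71.1)² = 220.66²; (x − 57.4)² + (y + 205.3)² = 258.08².
Subtracting the STA_02 equation from the STA_03 and STA_04 equations removes the quadratic terms:
-436.6 x + 462.6 y = -29898.04
-117.4 x − 90.2 y = -17869.69
Solving the 2×2 system: x ≈ 117.0, y ≈ 45.8 km.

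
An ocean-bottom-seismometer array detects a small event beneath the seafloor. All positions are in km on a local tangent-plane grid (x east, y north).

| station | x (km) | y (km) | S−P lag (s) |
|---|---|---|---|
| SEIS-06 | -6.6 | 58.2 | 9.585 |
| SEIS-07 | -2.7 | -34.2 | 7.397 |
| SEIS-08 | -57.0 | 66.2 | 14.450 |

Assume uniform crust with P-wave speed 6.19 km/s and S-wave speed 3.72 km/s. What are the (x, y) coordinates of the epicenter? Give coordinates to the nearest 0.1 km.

x ≈ 58.7 km, y ≈ -2.8 km

Distance from S−P lag: d = Δt · v_P v_S / (v_P − v_S) = Δt · (6.19·3.72)/(6.19−3.72) ≈ 9.3226·Δt.
So d_SEIS-06 = 89.36, d_SEIS-07 = 68.96, d_SEIS-08 = 134.71 km.
Circle about each station: (x + 6.6)² + (y − 58.2)² = 89.36²; (x + 2.7)² + (y + 34.2)² = 68.96²; (x + 57.0)² + (y − 66.2)² = 134.71².
Subtracting pairs of circle equations eliminates x²+y² and gives linear equations (the radical axes):
7.8 x − 184.8 y = 975.86
-100.8 x + 16.0 y = -5960.93
Solving the 2×2 system: x ≈ 58.7, y ≈ -2.8 km.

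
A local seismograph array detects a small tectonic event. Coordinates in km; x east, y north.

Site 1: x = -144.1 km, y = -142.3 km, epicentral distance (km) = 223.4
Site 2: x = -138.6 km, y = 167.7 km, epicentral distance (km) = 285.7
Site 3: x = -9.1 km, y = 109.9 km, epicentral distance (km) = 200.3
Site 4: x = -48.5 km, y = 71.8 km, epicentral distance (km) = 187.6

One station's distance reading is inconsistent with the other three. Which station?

Site 2

Solve using three stations at a time. Using Site 1, Site 3, Site 4 (subtract circle equations pairwise → linear system) gives (x, y) ≈ (68.6, -74.5).
Distances from that point to each station vs reported:
  Site 1: calculated 223.2 vs reported 223.4 → residual 0.2 km
  Site 2: calculated 318.7 vs reported 285.7 → residual 33.0 km
  Site 3: calculated 200.1 vs reported 200.3 → residual 0.2 km
  Site 4: calculated 187.4 vs reported 187.6 → residual 0.2 km
Site 1, Site 3, Site 4 are mutually consistent (residuals ≈ 0); Site 2 is off by 33.0 km.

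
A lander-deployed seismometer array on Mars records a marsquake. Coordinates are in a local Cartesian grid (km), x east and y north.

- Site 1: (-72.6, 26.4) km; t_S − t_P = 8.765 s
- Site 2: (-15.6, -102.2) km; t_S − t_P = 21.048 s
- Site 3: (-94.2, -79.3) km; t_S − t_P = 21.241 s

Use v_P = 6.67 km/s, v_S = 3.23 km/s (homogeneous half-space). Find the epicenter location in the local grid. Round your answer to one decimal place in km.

(-17.8, 29.6)

Distance from S−P lag: d = Δt · v_P v_S / (v_P − v_S) = Δt · (6.67·3.23)/(6.67−3.23) ≈ 6.2628·Δt.
So d_Site 1 = 54.89, d_Site 2 = 131.82, d_Site 3 = 133.03 km.
Circle about each station: (x + 72.6)² + (y − 26.4)² = 54.89²; (x + 15.6)² + (y + 102.2)² = 131.82²; (x + 94.2)² + (y + 79.3)² = 133.03².
Subtracting pairs of circle equations eliminates x²+y² and gives linear equations (the radical axes):
114.0 x − 257.2 y = -9643.12
-43.2 x − 211.4 y = -5489.66
Solving the 2×2 system: x ≈ -17.8, y ≈ 29.6 km.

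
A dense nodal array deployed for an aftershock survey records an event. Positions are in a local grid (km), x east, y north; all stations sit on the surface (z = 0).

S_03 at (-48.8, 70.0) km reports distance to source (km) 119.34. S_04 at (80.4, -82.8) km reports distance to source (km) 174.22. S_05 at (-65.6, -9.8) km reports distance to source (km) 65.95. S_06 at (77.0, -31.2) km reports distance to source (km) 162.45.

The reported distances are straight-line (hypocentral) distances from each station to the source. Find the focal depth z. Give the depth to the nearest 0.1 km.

Each station gives a sphere (x−x_i)² + (y−y_i)² + z² = d_i² (stations at z=0).
Subtracting the S_03 sphere from S_04 and S_05: z² cancels, leaving linear equations in x and y:
258.4 x − 305.6 y = -10072.01
-33.6 x − 159.6 y = 7010.59
Solving: x ≈ -72.802, y ≈ -28.599 km (keep extra digits for the depth step; rounded: -72.8, -28.6).
Then from the S_03 sphere: z² = 119.34² − (x + 48.8)² − (y − 70.0)² with x = -72.802, y = -28.599, so z ≈ 62.803 ≈ 62.8 km.

depth ≈ 62.8 km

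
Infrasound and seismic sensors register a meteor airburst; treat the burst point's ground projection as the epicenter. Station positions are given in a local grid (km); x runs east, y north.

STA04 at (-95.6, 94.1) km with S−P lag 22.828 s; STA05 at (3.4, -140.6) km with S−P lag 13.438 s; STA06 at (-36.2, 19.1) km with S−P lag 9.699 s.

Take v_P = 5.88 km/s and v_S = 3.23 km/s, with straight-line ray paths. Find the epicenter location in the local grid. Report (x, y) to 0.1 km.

Distance from S−P lag: d = Δt · v_P v_S / (v_P − v_S) = Δt · (5.88·3.23)/(5.88−3.23) ≈ 7.1669·Δt.
So d_STA04 = 163.61, d_STA05 = 96.31, d_STA06 = 69.51 km.
Circle about each station: (x + 95.6)² + (y − 94.1)² = 163.61²; (x − 3.4)² + (y + 140.6)² = 96.31²; (x + 36.2)² + (y − 19.1)² = 69.51².
Subtracting pairs of circle equations eliminates x²+y² and gives linear equations (the radical axes):
198.0 x − 469.4 y = 19278.37
118.8 x − 150.0 y = 5617.67
Solving the 2×2 system: x ≈ -9.8, y ≈ -45.2 km.

x ≈ -9.8 km, y ≈ -45.2 km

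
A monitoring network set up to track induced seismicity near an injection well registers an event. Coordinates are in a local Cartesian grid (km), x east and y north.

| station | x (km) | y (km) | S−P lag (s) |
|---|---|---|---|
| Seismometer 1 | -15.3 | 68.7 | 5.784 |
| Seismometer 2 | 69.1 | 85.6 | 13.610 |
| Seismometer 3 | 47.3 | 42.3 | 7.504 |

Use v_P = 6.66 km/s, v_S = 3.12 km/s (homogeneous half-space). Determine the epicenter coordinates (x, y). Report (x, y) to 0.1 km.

(3.3, 40.3)

Distance from S−P lag: d = Δt · v_P v_S / (v_P − v_S) = Δt · (6.66·3.12)/(6.66−3.12) ≈ 5.8698·Δt.
So d_Seismometer 1 = 33.95, d_Seismometer 2 = 79.89, d_Seismometer 3 = 44.05 km.
Circle about each station: (x + 15.3)² + (y − 68.7)² = 33.95²; (x − 69.1)² + (y − 85.6)² = 79.89²; (x − 47.3)² + (y − 42.3)² = 44.05².
Subtracting the Seismometer 1 equation from the Seismometer 2 and Seismometer 3 equations removes the quadratic terms:
168.8 x + 33.8 y = 1918.58
125.2 x − 52.8 y = -1715.00
Solving the 2×2 system: x ≈ 3.3, y ≈ 40.3 km.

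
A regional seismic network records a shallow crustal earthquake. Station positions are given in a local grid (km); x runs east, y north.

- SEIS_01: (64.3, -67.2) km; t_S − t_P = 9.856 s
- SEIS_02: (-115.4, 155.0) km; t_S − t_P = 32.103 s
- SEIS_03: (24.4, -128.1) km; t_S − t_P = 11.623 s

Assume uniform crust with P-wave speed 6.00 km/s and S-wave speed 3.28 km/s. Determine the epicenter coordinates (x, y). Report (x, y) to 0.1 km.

(-4.7, -49.2)

Distance from S−P lag: d = Δt · v_P v_S / (v_P − v_S) = Δt · (6.00·3.28)/(6.00−3.28) ≈ 7.2353·Δt.
So d_SEIS_01 = 71.31, d_SEIS_02 = 232.27, d_SEIS_03 = 84.10 km.
Circle about each station: (x − 64.3)² + (y + 67.2)² = 71.31²; (x + 115.4)² + (y − 155.0)² = 232.27²; (x − 24.4)² + (y + 128.1)² = 84.10².
Subtracting pairs of circle equations eliminates x²+y² and gives linear equations (the radical axes):
-359.4 x + 444.4 y = -20172.41
-79.8 x − 121.8 y = 6366.95
Solving the 2×2 system: x ≈ -4.7, y ≈ -49.2 km.
Check against SEIS_01 (with the unrounded x, y): √((x − 64.3)²+(y + 67.2)²) = 71.31 ≈ 71.31 km. ✓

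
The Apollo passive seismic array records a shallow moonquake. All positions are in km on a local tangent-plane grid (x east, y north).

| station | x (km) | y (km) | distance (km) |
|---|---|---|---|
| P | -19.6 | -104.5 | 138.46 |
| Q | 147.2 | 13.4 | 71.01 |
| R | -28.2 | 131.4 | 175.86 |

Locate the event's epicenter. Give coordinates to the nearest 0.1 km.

(79.4, -7.7)

Circle about each station: (x + 19.6)² + (y + 104.5)² = 138.46²; (x − 147.2)² + (y − 13.4)² = 71.01²; (x + 28.2)² + (y − 131.4)² = 175.86².
Subtracting the P equation from the Q and R equations removes the quadratic terms:
333.6 x + 235.8 y = 24671.74
-17.2 x + 471.8 y = -4998.78
Solving the 2×2 system: x ≈ 79.4, y ≈ -7.7 km.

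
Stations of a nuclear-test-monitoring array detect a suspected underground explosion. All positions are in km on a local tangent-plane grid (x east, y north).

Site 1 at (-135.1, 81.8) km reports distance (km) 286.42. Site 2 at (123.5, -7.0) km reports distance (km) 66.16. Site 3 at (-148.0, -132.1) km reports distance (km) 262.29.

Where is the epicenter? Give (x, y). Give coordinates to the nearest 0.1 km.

x ≈ 107.1 km, y ≈ -71.1 km

Circle about each station: (x + 135.1)² + (y − 81.8)² = 286.42²; (x − 123.5)² + (y + 7.0)² = 66.16²; (x + 148.0)² + (y + 132.1)² = 262.29².
Subtracting the Site 1 equation from the Site 2 and Site 3 equations removes the quadratic terms:
517.2 x − 177.6 y = 68017.27
-25.8 x − 427.8 y = 27651.53
Solving the 2×2 system: x ≈ 107.1, y ≈ -71.1 km.
Check against Site 1 (with the unrounded x, y): √((x + 135.1)²+(y − 81.8)²) = 286.42 ≈ 286.42 km. ✓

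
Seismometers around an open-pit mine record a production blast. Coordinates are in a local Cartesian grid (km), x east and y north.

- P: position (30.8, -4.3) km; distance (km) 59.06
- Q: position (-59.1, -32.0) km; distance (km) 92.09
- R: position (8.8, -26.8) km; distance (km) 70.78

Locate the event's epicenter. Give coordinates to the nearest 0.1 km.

Circle about each station: (x − 30.8)² + (y + 4.3)² = 59.06²; (x + 59.1)² + (y + 32.0)² = 92.09²; (x − 8.8)² + (y + 26.8)² = 70.78².
Subtracting pairs of circle equations eliminates x²+y² and gives linear equations (the radical axes):
-179.8 x − 55.4 y = -1442.80
-44.0 x − 45.0 y = -1693.17
Solving the 2×2 system: x ≈ -5.1, y ≈ 42.6 km.

-5.1 km east, 42.6 km north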